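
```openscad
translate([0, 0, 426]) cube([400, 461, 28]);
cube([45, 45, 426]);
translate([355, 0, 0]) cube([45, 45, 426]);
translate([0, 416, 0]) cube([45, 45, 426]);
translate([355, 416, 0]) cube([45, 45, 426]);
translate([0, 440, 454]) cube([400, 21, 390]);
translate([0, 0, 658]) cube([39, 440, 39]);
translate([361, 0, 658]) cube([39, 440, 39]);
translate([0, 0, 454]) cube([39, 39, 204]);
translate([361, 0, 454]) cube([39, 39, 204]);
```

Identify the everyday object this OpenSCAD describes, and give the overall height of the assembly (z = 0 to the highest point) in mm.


A chair. The overall height is 844 mm.

A slab on four corner posts with a tall panel at the back — a chair. The seat slab sits at z = 426 with thickness 28, and the 390 mm backrest starts at the seat top, so the overall height is 426 + 28 + 390 = 844 mm.


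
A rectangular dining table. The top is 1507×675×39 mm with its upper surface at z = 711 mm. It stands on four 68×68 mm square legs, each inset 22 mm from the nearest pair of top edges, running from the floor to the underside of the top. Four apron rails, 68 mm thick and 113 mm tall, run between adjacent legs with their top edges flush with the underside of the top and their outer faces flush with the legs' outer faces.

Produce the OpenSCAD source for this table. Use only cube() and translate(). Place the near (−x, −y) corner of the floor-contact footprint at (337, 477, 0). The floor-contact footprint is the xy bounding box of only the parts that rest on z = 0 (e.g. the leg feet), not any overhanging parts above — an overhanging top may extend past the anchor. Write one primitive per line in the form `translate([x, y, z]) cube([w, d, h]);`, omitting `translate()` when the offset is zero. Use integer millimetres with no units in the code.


translate([315, 455, 672]) cube([1507, 675, 39]);
translate([337, 477, 0]) cube([68, 68, 672]);
translate([1732, 477, 0]) cube([68, 68, 672]);
translate([337, 1040, 0]) cube([68, 68, 672]);
translate([1732, 1040, 0]) cube([68, 68, 672]);
translate([405, 477, 559]) cube([1327, 68, 113]);
translate([405, 1040, 559]) cube([1327, 68, 113]);
translate([337, 545, 559]) cube([68, 495, 113]);
translate([1732, 545, 559]) cube([68, 495, 113]);


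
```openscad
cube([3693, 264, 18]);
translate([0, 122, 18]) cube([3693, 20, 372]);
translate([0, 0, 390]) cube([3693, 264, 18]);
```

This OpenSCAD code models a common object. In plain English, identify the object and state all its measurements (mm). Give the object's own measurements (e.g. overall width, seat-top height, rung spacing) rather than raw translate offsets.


An I-beam lying along x, 3693 mm long. Overall section height 408 mm. Two flanges 264 mm wide (y) and 18 mm thick, one on the floor and one at the top; a web 20 mm thick runs between them, centred on the flange width.


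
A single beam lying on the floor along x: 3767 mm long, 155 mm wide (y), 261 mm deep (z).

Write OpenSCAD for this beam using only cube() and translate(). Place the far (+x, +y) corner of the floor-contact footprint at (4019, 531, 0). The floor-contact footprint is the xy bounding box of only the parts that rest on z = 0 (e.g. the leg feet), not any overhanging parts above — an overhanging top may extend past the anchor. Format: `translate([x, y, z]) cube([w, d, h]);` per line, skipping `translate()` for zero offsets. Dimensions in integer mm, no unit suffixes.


translate([252, 376, 0]) cube([3767, 155, 261]);


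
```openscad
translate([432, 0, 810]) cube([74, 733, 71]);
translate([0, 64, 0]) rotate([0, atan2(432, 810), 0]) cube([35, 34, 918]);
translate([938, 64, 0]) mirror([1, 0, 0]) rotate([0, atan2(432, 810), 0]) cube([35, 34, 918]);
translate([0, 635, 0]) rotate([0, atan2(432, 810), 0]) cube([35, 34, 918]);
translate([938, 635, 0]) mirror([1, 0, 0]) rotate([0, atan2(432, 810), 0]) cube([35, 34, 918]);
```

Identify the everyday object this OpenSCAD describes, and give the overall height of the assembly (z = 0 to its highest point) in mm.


A sawhorse. The overall height is 881 mm.

A beam across two mirrored pairs of raked legs — a sawhorse. The beam's underside is at z = 810 (matching the legs' vertical rise in atan2(432, 810)) and the beam is 71 mm tall, so its top is at 810 + 71 = 881 mm. The raked legs top out at the beam's underside, so that is the highest point.


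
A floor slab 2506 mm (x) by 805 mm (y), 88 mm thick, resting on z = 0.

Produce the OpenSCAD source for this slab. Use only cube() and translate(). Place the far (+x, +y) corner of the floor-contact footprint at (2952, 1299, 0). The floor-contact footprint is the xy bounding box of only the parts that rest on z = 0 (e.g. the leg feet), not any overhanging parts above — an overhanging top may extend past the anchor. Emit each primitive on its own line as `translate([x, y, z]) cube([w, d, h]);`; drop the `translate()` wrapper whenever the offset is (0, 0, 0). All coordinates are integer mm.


translate([446, 494, 0]) cube([2506, 805, 88]);


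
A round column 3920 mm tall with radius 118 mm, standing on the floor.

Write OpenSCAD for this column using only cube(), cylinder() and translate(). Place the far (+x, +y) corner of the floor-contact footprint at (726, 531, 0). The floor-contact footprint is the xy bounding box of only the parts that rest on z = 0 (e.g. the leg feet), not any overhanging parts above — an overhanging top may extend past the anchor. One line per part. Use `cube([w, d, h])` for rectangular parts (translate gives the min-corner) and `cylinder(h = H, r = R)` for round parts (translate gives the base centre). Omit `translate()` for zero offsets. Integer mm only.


translate([608, 413, 0]) cylinder(h = 3920, r = 118);


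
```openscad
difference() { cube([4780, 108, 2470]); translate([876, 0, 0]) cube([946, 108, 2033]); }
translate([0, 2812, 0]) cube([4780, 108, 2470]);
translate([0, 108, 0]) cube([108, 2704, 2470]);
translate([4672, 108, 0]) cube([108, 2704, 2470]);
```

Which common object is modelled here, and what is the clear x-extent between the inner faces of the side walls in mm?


A single room. The interior width is 4564 mm.

Four walls enclosing a rectangle with a door in the front wall — a room. Outside width 4780 minus two 108 mm walls gives 4564 mm.


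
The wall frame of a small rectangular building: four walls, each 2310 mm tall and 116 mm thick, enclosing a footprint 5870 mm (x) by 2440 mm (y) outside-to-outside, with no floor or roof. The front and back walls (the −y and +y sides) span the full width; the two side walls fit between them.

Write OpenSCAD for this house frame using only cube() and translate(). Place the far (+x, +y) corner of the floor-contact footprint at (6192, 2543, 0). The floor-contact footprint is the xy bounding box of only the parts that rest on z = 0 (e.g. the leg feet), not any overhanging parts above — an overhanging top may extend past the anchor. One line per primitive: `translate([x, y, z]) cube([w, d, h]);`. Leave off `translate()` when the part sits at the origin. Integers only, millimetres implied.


translate([322, 103, 0]) cube([5870, 116, 2310]);
translate([322, 2427, 0]) cube([5870, 116, 2310]);
translate([322, 219, 0]) cube([116, 2208, 2310]);
translate([6076, 219, 0]) cube([116, 2208, 2310]);


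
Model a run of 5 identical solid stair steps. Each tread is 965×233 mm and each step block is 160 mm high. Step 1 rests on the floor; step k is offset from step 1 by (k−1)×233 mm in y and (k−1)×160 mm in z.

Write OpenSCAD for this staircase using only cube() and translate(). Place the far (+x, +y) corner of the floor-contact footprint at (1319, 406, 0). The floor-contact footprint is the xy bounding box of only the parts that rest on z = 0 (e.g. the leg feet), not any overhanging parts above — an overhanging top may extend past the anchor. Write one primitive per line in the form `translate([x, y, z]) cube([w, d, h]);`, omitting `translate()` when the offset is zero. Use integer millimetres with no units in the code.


translate([354, 173, 0]) cube([965, 233, 160]);
translate([354, 406, 160]) cube([965, 233, 160]);
translate([354, 639, 320]) cube([965, 233, 160]);
translate([354, 872, 480]) cube([965, 233, 160]);
translate([354, 1105, 640]) cube([965, 233, 160]);


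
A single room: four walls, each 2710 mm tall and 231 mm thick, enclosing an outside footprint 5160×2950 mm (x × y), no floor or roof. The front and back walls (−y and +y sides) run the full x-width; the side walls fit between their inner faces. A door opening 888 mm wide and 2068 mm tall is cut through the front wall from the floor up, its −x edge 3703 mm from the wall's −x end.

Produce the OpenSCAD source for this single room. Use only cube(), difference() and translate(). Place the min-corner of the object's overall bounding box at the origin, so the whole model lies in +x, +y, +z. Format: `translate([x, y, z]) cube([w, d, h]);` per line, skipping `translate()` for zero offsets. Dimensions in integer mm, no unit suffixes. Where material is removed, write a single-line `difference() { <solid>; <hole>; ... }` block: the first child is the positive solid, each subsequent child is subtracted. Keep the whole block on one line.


difference() { cube([5160, 231, 2710]); translate([3703, 0, 0]) cube([888, 231, 2068]); }
translate([0, 2719, 0]) cube([5160, 231, 2710]);
translate([0, 231, 0]) cube([231, 2488, 2710]);
translate([4929, 231, 0]) cube([231, 2488, 2710]);


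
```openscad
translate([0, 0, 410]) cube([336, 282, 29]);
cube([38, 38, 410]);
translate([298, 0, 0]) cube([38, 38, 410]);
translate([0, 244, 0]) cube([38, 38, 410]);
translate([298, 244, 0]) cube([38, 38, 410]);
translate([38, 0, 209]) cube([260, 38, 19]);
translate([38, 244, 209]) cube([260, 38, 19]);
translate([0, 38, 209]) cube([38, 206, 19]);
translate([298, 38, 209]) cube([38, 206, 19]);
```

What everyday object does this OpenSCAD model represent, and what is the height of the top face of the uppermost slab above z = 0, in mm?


A stool. The seat height is 439 mm.

A 336×282×29 slab at z = 410 on four corner posts — a stool. The seat top is 410 + 29 = 439 mm.


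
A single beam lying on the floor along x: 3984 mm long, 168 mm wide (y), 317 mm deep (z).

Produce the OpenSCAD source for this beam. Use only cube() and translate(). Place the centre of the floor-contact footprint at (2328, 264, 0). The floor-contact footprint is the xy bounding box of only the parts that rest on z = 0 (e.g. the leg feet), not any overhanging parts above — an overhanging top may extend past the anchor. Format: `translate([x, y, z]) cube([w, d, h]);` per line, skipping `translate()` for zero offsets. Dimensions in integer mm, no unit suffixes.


translate([336, 180, 0]) cube([3984, 168, 317]);


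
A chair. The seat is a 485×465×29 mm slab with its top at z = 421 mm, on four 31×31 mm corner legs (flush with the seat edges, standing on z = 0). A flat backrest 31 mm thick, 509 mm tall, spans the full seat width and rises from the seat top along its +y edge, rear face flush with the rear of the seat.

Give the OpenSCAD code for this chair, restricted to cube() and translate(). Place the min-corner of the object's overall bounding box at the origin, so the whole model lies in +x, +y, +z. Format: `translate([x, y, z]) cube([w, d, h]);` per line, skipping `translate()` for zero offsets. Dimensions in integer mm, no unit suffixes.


translate([0, 0, 392]) cube([485, 465, 29]);
cube([31, 31, 392]);
translate([454, 0, 0]) cube([31, 31, 392]);
translate([0, 434, 0]) cube([31, 31, 392]);
translate([454, 434, 0]) cube([31, 31, 392]);
translate([0, 434, 421]) cube([485, 31, 509]);


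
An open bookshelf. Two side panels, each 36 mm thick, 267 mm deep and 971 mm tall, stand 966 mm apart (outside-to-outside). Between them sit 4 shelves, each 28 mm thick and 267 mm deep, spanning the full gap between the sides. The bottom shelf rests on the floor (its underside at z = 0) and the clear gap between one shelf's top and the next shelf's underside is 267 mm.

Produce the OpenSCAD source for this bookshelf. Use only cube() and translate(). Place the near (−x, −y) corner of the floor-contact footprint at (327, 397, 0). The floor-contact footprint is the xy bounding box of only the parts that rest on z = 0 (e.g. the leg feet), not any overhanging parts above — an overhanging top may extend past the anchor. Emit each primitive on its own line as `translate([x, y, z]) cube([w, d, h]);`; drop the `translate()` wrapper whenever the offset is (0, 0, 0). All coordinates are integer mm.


translate([327, 397, 0]) cube([36, 267, 971]);
translate([1257, 397, 0]) cube([36, 267, 971]);
translate([363, 397, 0]) cube([894, 267, 28]);
translate([363, 397, 295]) cube([894, 267, 28]);
translate([363, 397, 590]) cube([894, 267, 28]);
translate([363, 397, 885]) cube([894, 267, 28]);


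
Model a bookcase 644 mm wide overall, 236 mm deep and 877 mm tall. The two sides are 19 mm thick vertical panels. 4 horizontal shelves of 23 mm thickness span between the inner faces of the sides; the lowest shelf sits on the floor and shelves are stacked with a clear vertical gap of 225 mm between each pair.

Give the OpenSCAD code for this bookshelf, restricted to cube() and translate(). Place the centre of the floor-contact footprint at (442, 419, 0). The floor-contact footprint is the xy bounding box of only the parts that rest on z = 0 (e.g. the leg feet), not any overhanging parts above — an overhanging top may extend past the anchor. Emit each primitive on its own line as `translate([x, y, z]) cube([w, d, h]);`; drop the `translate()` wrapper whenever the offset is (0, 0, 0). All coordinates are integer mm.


translate([120, 301, 0]) cube([19, 236, 877]);
translate([745, 301, 0]) cube([19, 236, 877]);
translate([139, 301, 0]) cube([606, 236, 23]);
translate([139, 301, 248]) cube([606, 236, 23]);
translate([139, 301, 496]) cube([606, 236, 23]);
translate([139, 301, 744]) cube([606, 236, 23]);


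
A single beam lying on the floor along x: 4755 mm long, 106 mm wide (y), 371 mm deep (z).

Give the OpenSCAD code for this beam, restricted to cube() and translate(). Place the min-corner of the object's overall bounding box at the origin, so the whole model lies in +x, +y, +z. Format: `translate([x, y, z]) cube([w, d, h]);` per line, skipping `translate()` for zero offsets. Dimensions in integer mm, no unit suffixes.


cube([4755, 106, 371]);


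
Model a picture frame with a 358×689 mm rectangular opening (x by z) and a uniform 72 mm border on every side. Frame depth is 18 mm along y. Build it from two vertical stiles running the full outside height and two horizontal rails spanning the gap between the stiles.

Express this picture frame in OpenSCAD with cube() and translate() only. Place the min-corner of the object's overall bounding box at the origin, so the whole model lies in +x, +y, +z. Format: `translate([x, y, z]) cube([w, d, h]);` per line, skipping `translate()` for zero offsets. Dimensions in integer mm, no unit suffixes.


cube([72, 18, 833]);
translate([430, 0, 0]) cube([72, 18, 833]);
translate([72, 0, 0]) cube([358, 18, 72]);
translate([72, 0, 761]) cube([358, 18, 72]);


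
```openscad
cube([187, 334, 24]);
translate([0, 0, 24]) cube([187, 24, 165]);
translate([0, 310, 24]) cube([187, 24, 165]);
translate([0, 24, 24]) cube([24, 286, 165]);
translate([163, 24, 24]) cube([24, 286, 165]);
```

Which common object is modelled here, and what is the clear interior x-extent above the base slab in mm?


An open box. The internal width is 139 mm.

A 187×334 base slab with four walls standing on it — an open box. The base is 187 mm wide and the walls are 24 mm thick, so the internal width is 187 − 2 × 24 = 139 mm.


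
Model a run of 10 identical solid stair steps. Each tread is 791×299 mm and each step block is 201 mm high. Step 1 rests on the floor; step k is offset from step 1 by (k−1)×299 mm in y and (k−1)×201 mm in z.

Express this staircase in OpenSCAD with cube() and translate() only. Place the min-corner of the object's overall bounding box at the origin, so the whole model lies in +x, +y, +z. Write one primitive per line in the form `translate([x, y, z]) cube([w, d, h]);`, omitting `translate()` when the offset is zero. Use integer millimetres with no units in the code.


cube([791, 299, 201]);
translate([0, 299, 201]) cube([791, 299, 201]);
translate([0, 598, 402]) cube([791, 299, 201]);
translate([0, 897, 603]) cube([791, 299, 201]);
translate([0, 1196, 804]) cube([791, 299, 201]);
translate([0, 1495, 1005]) cube([791, 299, 201]);
translate([0, 1794, 1206]) cube([791, 299, 201]);
translate([0, 2093, 1407]) cube([791, 299, 201]);
translate([0, 2392, 1608]) cube([791, 299, 201]);
translate([0, 2691, 1809]) cube([791, 299, 201]);


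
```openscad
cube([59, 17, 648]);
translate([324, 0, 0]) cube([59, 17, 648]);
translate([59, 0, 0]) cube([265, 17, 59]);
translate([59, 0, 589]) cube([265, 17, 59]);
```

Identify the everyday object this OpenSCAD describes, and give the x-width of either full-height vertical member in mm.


A picture frame. The border width is 59 mm.

Four thin pieces enclosing a rectangular opening — a picture frame. The two full-height stiles are 648 mm tall; the top rail sits at z = 589 and is 59 mm tall, so the border above the opening is 648 − 589 = 59 mm, matching the stile x-width.


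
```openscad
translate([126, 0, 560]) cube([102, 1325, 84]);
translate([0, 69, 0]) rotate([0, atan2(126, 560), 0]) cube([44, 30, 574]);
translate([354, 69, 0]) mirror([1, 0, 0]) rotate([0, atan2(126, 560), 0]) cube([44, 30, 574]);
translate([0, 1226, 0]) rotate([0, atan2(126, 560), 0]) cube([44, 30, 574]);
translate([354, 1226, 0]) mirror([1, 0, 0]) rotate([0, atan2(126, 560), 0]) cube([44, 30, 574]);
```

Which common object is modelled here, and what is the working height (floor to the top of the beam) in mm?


A sawhorse. The overall height is 644 mm.

A beam across two mirrored pairs of raked legs — a sawhorse. The beam's underside is at z = 560 (matching the legs' vertical rise in atan2(126, 560)) and the beam is 84 mm tall, so its top is at 560 + 84 = 644 mm. The raked legs top out at the beam's underside, so that is the highest point.


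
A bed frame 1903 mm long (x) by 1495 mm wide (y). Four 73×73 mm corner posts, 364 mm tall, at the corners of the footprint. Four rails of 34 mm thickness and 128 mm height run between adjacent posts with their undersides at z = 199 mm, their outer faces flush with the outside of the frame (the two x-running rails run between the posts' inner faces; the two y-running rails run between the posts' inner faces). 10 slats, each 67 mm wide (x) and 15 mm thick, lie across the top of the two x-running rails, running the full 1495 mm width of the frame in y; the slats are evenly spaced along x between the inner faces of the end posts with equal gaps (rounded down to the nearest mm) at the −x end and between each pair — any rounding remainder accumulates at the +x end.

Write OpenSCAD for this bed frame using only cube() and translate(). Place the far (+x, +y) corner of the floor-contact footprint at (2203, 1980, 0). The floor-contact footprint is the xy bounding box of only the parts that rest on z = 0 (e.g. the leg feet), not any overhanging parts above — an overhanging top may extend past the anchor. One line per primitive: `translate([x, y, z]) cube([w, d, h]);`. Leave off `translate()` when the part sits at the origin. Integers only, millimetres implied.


// slat z = rail_z + rail_h = 199 + 128 = 327
// slat gap = ⌊(1757 − 10·67) / 11⌋ = 98
translate([300, 485, 0]) cube([73, 73, 364]);
translate([300, 1907, 0]) cube([73, 73, 364]);
translate([2130, 485, 0]) cube([73, 73, 364]);
translate([2130, 1907, 0]) cube([73, 73, 364]);
translate([373, 485, 199]) cube([1757, 34, 128]);
translate([373, 1946, 199]) cube([1757, 34, 128]);
translate([300, 558, 199]) cube([34, 1349, 128]);
translate([2169, 558, 199]) cube([34, 1349, 128]);
translate([471, 485, 327]) cube([67, 1495, 15]);
translate([636, 485, 327]) cube([67, 1495, 15]);
translate([801, 485, 327]) cube([67, 1495, 15]);
translate([966, 485, 327]) cube([67, 1495, 15]);
translate([1131, 485, 327]) cube([67, 1495, 15]);
translate([1296, 485, 327]) cube([67, 1495, 15]);
translate([1461, 485, 327]) cube([67, 1495, 15]);
translate([1626, 485, 327]) cube([67, 1495, 15]);
translate([1791, 485, 327]) cube([67, 1495, 15]);
translate([1956, 485, 327]) cube([67, 1495, 15]);


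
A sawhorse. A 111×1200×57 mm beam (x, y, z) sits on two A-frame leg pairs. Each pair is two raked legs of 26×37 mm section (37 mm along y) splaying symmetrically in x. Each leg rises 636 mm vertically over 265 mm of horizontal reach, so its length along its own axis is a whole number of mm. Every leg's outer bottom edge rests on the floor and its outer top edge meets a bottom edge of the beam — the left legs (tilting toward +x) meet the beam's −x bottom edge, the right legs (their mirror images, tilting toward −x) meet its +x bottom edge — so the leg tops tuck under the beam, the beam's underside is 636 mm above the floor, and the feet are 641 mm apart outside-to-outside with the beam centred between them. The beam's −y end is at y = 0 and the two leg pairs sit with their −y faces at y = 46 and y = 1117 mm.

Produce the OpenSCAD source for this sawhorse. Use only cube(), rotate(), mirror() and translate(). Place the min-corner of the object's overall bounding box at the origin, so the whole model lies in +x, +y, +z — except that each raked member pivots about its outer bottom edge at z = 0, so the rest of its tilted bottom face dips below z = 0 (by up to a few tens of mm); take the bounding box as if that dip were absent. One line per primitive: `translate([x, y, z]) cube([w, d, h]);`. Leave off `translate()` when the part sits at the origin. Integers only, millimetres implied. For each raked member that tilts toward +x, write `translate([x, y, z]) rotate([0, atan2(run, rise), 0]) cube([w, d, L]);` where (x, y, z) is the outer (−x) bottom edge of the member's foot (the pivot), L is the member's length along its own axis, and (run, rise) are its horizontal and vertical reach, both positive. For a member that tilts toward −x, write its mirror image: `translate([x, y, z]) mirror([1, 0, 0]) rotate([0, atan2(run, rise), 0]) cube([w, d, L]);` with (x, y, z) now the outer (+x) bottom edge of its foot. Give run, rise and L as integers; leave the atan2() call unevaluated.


// leg length = √(265² + 636²) = 689
// right-leg outer foot x = 2·265 + 111 = 641
// beam min-corner = (265, 0, 636)
translate([265, 0, 636]) cube([111, 1200, 57]);
translate([0, 46, 0]) rotate([0, atan2(265, 636), 0]) cube([26, 37, 689]);
translate([641, 46, 0]) mirror([1, 0, 0]) rotate([0, atan2(265, 636), 0]) cube([26, 37, 689]);
translate([0, 1117, 0]) rotate([0, atan2(265, 636), 0]) cube([26, 37, 689]);
translate([641, 1117, 0]) mirror([1, 0, 0]) rotate([0, atan2(265, 636), 0]) cube([26, 37, 689]);


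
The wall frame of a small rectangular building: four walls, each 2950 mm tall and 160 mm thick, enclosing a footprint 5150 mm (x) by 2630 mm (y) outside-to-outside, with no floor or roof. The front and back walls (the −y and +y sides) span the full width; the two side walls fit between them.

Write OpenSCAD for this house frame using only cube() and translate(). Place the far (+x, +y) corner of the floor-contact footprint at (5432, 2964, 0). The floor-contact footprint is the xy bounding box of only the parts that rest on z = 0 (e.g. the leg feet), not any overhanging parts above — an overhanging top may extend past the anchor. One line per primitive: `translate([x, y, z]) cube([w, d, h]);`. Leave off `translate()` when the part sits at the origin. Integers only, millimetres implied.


translate([282, 334, 0]) cube([5150, 160, 2950]);
translate([282, 2804, 0]) cube([5150, 160, 2950]);
translate([282, 494, 0]) cube([160, 2310, 2950]);
translate([5272, 494, 0]) cube([160, 2310, 2950]);


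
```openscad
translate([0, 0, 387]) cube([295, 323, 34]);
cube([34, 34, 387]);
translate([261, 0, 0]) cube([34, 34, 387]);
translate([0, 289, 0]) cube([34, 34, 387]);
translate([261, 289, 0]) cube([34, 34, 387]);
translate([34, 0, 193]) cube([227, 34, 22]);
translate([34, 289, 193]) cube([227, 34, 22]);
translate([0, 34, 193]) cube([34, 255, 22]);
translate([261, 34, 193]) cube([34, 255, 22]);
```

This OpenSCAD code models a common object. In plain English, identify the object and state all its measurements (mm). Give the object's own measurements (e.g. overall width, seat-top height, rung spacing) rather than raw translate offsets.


A simple wooden stool: a rectangular seat 295 mm (x) by 323 mm (y), 34 mm thick, top face at z = 421 mm, on four square legs, each 34×34 mm in cross-section. The legs rest on z = 0, each flush with a corner of the seat. Four stretchers, 34 mm wide and 22 mm tall, connect adjacent legs with their undersides at z = 193 mm, each running between the inner faces of the legs it joins and aligned with the legs' outer faces on the other axis.


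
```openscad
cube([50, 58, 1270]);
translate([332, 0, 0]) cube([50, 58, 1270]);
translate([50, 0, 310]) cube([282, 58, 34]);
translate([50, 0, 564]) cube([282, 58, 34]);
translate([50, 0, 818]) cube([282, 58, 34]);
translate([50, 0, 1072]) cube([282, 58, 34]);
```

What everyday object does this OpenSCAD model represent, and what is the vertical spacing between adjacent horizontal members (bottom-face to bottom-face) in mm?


A ladder. The rung spacing is 254 mm.

Two tall 50×58 posts with 4 short bars between them — a ladder. Adjacent rungs sit at z = 310 and z = 564, so the spacing is 564 − 310 = 254 mm.


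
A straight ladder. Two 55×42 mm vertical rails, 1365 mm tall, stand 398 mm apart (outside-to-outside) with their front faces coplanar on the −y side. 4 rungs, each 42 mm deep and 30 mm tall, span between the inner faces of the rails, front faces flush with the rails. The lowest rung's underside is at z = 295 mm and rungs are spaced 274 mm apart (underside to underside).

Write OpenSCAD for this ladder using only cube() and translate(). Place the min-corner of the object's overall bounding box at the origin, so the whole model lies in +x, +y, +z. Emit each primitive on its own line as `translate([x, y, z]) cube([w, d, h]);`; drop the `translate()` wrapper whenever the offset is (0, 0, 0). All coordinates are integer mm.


// rung span = 398 - 2*55 = 288
// rung[k] z = 295 + k*274
cube([55, 42, 1365]);
translate([343, 0, 0]) cube([55, 42, 1365]);
translate([55, 0, 295]) cube([288, 42, 30]);
translate([55, 0, 569]) cube([288, 42, 30]);
translate([55, 0, 843]) cube([288, 42, 30]);
translate([55, 0, 1117]) cube([288, 42, 30]);


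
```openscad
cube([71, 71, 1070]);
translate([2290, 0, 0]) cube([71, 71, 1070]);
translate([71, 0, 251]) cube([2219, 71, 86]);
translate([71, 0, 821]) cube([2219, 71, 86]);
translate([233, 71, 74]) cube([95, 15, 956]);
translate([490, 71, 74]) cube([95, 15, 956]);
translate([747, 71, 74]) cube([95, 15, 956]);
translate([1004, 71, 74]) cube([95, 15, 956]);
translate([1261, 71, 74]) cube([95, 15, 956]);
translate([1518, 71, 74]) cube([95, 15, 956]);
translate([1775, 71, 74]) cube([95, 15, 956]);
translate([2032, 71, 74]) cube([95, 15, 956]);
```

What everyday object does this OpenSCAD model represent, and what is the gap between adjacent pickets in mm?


A fence section. The picket gap is 162 mm.

Two posts, two rails, 8 pickets — a fence section. Span 2219 mm holds 8 pickets of 95 mm with 9 equal gaps: ⌊(2219 − 8·95) / 9⌋ = 162 mm.


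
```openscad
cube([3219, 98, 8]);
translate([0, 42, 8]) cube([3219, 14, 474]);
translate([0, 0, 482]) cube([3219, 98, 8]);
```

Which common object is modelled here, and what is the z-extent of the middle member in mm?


An I-beam. The web height is 474 mm.

Two wide flanges with a thin centred web — an I-beam. Overall 490 mm minus two 8 mm flanges gives a web of 490 − 2·8 = 474 mm.


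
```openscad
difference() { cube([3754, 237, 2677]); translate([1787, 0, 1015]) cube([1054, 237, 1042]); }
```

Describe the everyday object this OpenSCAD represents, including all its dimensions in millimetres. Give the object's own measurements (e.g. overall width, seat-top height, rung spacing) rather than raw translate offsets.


A wall 3754 mm long (x), 237 mm thick (y), 2677 mm tall, with a rectangular window opening cut through it. The opening is 1054 mm wide and 1042 mm tall; its sill is at z = 1015 mm and its near (−x) edge is 1787 mm from the wall's −x end. The opening passes through the full wall thickness.


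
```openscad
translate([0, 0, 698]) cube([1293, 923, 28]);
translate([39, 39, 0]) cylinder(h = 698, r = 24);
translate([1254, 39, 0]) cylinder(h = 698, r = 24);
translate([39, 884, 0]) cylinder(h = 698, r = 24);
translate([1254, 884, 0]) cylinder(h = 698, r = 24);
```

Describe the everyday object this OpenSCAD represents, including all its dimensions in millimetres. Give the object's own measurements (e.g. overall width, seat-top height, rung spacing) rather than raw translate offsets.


A rectangular dining table. The top is 1293×923×28 mm with its upper surface at z = 726 mm. It stands on four round legs of 48 mm diameter, each leg's bounding box inset 15 mm from the nearest pair of top edges, running from the floor to the underside of the top.


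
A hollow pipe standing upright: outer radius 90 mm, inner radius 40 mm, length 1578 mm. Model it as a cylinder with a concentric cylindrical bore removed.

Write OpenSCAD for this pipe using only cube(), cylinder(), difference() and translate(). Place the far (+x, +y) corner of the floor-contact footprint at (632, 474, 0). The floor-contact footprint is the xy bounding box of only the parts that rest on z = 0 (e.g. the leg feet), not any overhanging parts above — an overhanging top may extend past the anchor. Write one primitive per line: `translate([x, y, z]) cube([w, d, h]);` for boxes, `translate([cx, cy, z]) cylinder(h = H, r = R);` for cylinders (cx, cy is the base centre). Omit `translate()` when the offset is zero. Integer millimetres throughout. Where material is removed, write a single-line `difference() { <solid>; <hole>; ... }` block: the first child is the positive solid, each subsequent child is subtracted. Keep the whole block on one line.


difference() { translate([542, 384, 0]) cylinder(h = 1578, r = 90); translate([542, 384, 0]) cylinder(h = 1578, r = 40); }


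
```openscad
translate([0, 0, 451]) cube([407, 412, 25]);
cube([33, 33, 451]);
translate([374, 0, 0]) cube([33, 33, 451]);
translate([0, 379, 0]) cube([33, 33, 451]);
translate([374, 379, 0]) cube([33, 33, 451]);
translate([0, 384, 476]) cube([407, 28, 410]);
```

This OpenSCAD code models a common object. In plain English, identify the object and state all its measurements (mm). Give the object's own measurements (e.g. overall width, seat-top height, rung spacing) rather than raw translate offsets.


A chair. The seat is a 407×412×25 mm slab with its top at z = 476 mm, on four 33×33 mm corner legs (flush with the seat edges, standing on z = 0). A flat backrest 28 mm thick, 410 mm tall, spans the full seat width and rises from the seat top along its +y edge, rear face flush with the rear of the seat.


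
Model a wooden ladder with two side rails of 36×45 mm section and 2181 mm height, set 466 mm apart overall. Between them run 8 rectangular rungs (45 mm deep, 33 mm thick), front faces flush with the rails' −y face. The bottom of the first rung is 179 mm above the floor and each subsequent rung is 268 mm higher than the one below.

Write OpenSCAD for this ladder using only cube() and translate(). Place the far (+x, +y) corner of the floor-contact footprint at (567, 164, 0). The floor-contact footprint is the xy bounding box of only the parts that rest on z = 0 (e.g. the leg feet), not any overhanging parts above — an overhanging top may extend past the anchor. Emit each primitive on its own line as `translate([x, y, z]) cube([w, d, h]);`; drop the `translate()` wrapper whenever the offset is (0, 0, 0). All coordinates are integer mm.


translate([101, 119, 0]) cube([36, 45, 2181]);
translate([531, 119, 0]) cube([36, 45, 2181]);
translate([137, 119, 179]) cube([394, 45, 33]);
translate([137, 119, 447]) cube([394, 45, 33]);
translate([137, 119, 715]) cube([394, 45, 33]);
translate([137, 119, 983]) cube([394, 45, 33]);
translate([137, 119, 1251]) cube([394, 45, 33]);
translate([137, 119, 1519]) cube([394, 45, 33]);
translate([137, 119, 1787]) cube([394, 45, 33]);
translate([137, 119, 2055]) cube([394, 45, 33]);


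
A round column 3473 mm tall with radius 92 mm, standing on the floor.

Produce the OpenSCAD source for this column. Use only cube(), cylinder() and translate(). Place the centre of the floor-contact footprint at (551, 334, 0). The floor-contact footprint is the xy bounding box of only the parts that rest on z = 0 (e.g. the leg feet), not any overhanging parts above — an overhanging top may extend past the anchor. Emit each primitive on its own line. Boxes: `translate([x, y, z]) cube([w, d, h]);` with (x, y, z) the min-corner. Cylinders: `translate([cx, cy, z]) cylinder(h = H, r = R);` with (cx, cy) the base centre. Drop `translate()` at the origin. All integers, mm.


translate([551, 334, 0]) cylinder(h = 3473, r = 92);


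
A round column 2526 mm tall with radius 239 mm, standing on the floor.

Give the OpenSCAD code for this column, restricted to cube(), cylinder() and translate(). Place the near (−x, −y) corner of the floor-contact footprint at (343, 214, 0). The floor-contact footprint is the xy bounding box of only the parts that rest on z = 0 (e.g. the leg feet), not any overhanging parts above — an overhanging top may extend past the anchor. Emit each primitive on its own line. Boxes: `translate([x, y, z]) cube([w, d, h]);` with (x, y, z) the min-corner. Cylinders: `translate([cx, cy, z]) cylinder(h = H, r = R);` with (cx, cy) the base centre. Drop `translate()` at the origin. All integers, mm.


translate([582, 453, 0]) cylinder(h = 2526, r = 239);


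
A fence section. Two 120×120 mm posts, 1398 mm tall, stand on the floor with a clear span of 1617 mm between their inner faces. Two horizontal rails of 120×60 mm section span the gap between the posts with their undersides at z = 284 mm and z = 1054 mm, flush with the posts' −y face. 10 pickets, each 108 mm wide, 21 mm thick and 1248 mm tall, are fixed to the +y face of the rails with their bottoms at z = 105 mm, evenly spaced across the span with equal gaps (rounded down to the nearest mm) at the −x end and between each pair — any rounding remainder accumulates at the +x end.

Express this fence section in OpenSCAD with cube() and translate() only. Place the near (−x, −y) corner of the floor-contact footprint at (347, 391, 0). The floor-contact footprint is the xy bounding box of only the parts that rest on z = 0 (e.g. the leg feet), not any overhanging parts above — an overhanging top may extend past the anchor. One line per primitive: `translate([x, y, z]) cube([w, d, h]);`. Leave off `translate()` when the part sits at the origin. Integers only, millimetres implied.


translate([347, 391, 0]) cube([120, 120, 1398]);
translate([2084, 391, 0]) cube([120, 120, 1398]);
translate([467, 391, 284]) cube([1617, 120, 60]);
translate([467, 391, 1054]) cube([1617, 120, 60]);
translate([515, 511, 105]) cube([108, 21, 1248]);
translate([671, 511, 105]) cube([108, 21, 1248]);
translate([827, 511, 105]) cube([108, 21, 1248]);
translate([983, 511, 105]) cube([108, 21, 1248]);
translate([1139, 511, 105]) cube([108, 21, 1248]);
translate([1295, 511, 105]) cube([108, 21, 1248]);
translate([1451, 511, 105]) cube([108, 21, 1248]);
translate([1607, 511, 105]) cube([108, 21, 1248]);
translate([1763, 511, 105]) cube([108, 21, 1248]);
translate([1919, 511, 105]) cube([108, 21, 1248]);


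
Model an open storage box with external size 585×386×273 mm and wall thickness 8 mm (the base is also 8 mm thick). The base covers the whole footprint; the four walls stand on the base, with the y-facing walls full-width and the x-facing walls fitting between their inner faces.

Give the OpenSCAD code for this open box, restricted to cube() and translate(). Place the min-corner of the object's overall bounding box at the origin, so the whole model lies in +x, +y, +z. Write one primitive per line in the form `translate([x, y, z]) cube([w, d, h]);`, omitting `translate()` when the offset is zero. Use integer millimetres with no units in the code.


cube([585, 386, 8]);
translate([0, 0, 8]) cube([585, 8, 265]);
translate([0, 378, 8]) cube([585, 8, 265]);
translate([0, 8, 8]) cube([8, 370, 265]);
translate([577, 8, 8]) cube([8, 370, 265]);


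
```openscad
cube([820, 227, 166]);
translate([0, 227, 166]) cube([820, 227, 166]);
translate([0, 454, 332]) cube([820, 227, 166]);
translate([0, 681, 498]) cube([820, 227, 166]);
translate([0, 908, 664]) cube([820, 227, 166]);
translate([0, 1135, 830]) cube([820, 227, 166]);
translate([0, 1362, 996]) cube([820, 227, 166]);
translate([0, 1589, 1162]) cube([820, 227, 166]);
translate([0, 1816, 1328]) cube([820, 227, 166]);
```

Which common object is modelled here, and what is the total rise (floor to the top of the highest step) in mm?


A staircase. The total rise is 1494 mm.

9 identical blocks, each offset up and back from the previous — a staircase. Each step is 166 mm tall and there are 9 of them, so the total rise is 9 × 166 = 1494 mm.


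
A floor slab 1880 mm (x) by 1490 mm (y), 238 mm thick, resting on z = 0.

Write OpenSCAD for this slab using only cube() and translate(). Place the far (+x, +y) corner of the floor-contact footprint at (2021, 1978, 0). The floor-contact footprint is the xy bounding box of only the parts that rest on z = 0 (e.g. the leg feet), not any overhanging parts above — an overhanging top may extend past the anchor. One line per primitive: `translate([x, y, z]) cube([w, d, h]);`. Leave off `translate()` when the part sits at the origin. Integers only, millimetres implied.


translate([141, 488, 0]) cube([1880, 1490, 238]);


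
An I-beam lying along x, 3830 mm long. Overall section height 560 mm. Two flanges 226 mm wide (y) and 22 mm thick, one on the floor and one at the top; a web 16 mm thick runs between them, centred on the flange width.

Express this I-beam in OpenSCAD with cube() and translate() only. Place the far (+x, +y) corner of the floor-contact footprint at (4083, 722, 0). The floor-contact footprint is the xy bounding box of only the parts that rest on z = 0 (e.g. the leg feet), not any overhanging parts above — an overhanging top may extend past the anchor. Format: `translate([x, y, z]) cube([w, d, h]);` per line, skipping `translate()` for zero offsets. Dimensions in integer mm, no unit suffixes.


translate([253, 496, 0]) cube([3830, 226, 22]);
translate([253, 601, 22]) cube([3830, 16, 516]);
translate([253, 496, 538]) cube([3830, 226, 22]);


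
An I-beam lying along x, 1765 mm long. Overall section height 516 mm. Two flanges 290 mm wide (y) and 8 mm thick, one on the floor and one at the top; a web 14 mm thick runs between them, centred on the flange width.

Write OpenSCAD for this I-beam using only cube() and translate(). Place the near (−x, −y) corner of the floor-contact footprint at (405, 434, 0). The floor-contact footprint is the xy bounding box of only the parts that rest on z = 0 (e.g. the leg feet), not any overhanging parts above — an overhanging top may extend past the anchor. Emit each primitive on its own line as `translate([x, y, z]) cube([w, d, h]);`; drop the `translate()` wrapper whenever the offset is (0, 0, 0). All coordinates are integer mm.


translate([405, 434, 0]) cube([1765, 290, 8]);
translate([405, 572, 8]) cube([1765, 14, 500]);
translate([405, 434, 508]) cube([1765, 290, 8]);


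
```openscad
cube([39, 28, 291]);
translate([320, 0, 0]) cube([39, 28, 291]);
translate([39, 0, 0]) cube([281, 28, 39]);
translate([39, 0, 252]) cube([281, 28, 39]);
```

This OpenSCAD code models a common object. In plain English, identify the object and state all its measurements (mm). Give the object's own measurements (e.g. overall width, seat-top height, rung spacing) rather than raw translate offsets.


A rectangular picture frame lying in the x–z plane (depth along y). The opening is 281 mm wide (x) by 213 mm tall (z), surrounded by a border 39 mm wide on all four sides. The frame is 28 mm deep and is made of two full-height vertical stiles with two horizontal rails fitted between them.
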